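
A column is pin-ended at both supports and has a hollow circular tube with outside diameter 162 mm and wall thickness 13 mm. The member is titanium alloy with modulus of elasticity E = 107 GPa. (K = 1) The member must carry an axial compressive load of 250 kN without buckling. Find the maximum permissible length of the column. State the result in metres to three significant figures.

L_max ≈ 8.48 m

Inner diameter d_i = 162 − 2×13 = 136.0 mm
I = π(d_o⁴ − d_i⁴)/64 = π(162⁴ − 136.0⁴)/64 = 1.702×10^7 mm⁴
I = 1.702×10^-5 m⁴
At the buckling limit P_cr = P = 2.500×10^5 N
From P_cr = π²EI/(K·L)²:  L = (1/K)·√(π²EI/P_cr) = (1/1)·√(π²×1.07×10^11×1.702×10^-5/2.500×10^5)
L = 8.48 m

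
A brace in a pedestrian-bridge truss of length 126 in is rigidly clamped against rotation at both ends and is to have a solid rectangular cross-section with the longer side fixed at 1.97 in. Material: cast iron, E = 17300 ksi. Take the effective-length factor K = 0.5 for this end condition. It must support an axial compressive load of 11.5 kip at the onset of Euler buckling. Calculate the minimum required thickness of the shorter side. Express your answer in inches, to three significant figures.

L_e = K·L = 0.5 × 126 = 63.00 in
Required I = P_cr·L_e²/(π²E) = 1.150×10^4 × 63.00² / (π² × 1.73×10^7) = 0.2673 in⁴
Rectangle, weak axis: I_min = h·b³/12 with h = 1.97 in fixed  ⇒  b = (12I/h)^(1/3) = 1.18 in

b ≈ 1.18 in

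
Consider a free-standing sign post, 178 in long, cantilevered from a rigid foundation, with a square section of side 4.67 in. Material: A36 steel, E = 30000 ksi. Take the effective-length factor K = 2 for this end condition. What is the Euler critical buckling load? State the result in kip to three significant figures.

P_cr ≈ 92.6 kip

I = a⁴/12 = 4.67⁴/12 = 39.64 in⁴
Effective length L_e = K·L = 2 × 178 = 356.0 in
P_cr = π²EI / L_e² = π² × 30000×10³ × 39.64 / 356.0² = 9.260×10^4 lb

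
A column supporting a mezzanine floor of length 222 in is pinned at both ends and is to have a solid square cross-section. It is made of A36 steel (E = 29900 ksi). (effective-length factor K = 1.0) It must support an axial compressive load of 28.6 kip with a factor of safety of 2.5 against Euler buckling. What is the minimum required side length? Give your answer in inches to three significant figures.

a ≈ 3.46 in

Required P_cr = n·P = 2.5 × 28.6 = 71.50 kip
L_e = K·L = 1 × 222 = 222.0 in
Required I = P_cr·L_e²/(π²E) = 7.150×10^4 × 222.0² / (π² × 2.99×10^7) = 11.94 in⁴
Solid square: I = a⁴/12  ⇒  a = (12I)^(1/4) = (12×11.94)^(1/4) = 3.46 in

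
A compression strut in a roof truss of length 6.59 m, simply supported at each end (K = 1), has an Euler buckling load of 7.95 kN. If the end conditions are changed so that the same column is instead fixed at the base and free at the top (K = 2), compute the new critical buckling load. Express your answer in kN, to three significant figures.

P_cr ∝ 1/K², so P_cr,new = P_cr,old × (K_old/K_new)² = 7.95 × (1/2)²
= 7.95 × 0.2500 = 1.99 kN

P_cr ≈ 1.99 kN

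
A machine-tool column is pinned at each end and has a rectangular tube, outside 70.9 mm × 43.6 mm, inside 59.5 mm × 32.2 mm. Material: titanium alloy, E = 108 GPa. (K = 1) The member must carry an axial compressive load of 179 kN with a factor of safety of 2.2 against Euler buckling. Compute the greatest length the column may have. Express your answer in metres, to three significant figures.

L_max ≈ 0.937 m

Weak-axis I_min = (h_o·b_o³ − h_i·b_i³)/12 with b_o = 43.6, b_i = 32.20 mm (shorter outer/inner sides).
I_min = (70.9×43.6³ − 59.50×32.20³)/12 = 3.242×10^5 mm⁴
I = 3.242×10^-7 m⁴
Required critical load P_cr = n·P = 2.2 × 179 = 393.8 kN = 3.938×10^5 N
From P_cr = π²EI/(K·L)²:  L = (1/K)·√(π²EI/P_cr) = (1/1)·√(π²×1.08×10^11×3.242×10^-7/3.938×10^5)
L = 0.937 m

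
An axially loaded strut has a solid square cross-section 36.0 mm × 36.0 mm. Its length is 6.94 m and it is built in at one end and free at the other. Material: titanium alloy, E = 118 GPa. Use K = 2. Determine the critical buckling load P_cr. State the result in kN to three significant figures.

P_cr ≈ 0.846 kN

I = a⁴/12 = 36.0⁴/12 = 1.400×10^5 mm⁴
I = 1.400×10^5 mm⁴ = 1.400×10^-7 m⁴
Effective length L_e = K·L = 2 × 6.94 = 13.88 m
P_cr = π²EI / L_e² = π² × 118×10⁹ × 1.400×10^-7 / 13.88² = 846.1 N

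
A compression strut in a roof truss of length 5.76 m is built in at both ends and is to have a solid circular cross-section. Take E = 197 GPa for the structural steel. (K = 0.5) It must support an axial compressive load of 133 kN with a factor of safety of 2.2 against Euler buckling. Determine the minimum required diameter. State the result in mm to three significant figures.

d ≈ 71.0 mm

Required P_cr = n·P = 2.2 × 133 = 292.6 kN
L_e = K·L = 0.5 × 5.76 = 2.880 m
Required I = P_cr·L_e²/(π²E) = 2.926×10^5 × 2.880² / (π² × 1.97×10^11) = 1.248×10^-6 m⁴
I_req = 1.248×10^6 mm⁴
Solid circle: I = πd⁴/64  ⇒  d = (64I/π)^(1/4) = (64×1.248×10^6/π)^(1/4) = 71.0 mm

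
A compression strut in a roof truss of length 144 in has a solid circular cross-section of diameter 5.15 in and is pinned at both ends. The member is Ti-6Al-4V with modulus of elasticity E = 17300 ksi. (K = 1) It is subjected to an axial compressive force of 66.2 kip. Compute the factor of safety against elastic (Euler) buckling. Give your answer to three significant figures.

I = πd⁴/64 = π×5.15⁴/64 = 34.53 in⁴
Effective length L_e = K·L = 1 × 144 = 144.0 in
P_cr = π²EI / L_e² = π² × 17300×10³ × 34.53 / 144.0² = 2.843×10^5 lb
Factor of safety n = P_cr / P = 284.33 / 66.2 = 4.29

n ≈ 4.29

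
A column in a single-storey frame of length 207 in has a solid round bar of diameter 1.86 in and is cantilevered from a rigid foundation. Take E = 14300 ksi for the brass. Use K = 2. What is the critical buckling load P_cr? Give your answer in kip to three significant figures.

I = πd⁴/64 = π×1.86⁴/64 = 0.5875 in⁴
Effective length L_e = K·L = 2 × 207 = 414.0 in
P_cr = π²EI / L_e² = π² × 14300×10³ × 0.5875 / 414.0² = 483.8 lb

P_cr ≈ 0.484 kip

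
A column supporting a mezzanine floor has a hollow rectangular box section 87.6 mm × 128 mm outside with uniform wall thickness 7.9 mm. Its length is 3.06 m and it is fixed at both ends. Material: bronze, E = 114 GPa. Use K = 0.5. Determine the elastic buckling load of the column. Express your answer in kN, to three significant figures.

P_cr ≈ 1780 kN

Inner dimensions: h_i = 128 − 2×7.9 = 112.2 mm, b_i = 87.6 − 2×7.9 = 71.80 mm
Weak-axis I_min = (h_o·b_o³ − h_i·b_i³)/12 with b_o = 87.6, b_i = 71.80 mm (shorter outer/inner sides).
I_min = (128×87.6³ − 112.2×71.80³)/12 = 3.709×10^6 mm⁴
I = 3.709×10^6 mm⁴ = 3.709×10^-6 m⁴
Effective length L_e = K·L = 0.5 × 3.06 = 1.530 m
P_cr = π²EI / L_e² = π² × 114×10⁹ × 3.709×10^-6 / 1.530² = 1.783×10^6 N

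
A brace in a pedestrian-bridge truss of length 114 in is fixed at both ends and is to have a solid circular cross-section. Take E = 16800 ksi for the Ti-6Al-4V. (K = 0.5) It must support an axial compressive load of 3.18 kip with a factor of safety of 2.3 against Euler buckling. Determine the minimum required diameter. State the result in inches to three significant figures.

Required P_cr = n·P = 2.3 × 3.18 = 7.314 kip
L_e = K·L = 0.5 × 114 = 57.00 in
Required I = P_cr·L_e²/(π²E) = 7.314×10^3 × 57.00² / (π² × 1.68×10^7) = 0.1433 in⁴
Solid circle: I = πd⁴/64  ⇒  d = (64I/π)^(1/4) = (64×0.1433/π)^(1/4) = 1.31 in

d ≈ 1.31 in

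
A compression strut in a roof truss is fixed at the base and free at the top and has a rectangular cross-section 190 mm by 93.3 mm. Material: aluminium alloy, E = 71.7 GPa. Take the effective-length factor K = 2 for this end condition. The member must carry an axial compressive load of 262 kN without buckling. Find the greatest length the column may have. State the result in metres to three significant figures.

Buckling occurs about the weak axis: I_min = h·b³/12 with b = 93.3 mm (the shorter side).
I_min = 190×93.3³/12 = 1.286×10^7 mm⁴
I = 1.286×10^-5 m⁴
At the buckling limit P_cr = P = 2.620×10^5 N
From P_cr = π²EI/(K·L)²:  L = (1/K)·√(π²EI/P_cr) = (1/2)·√(π²×7.17×10^10×1.286×10^-5/2.620×10^5)
L = 2.95 m

L_max ≈ 2.95 m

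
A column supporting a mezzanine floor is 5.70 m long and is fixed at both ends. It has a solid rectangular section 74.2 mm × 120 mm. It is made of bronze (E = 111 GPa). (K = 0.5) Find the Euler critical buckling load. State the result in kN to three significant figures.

P_cr ≈ 551 kN

Buckling occurs about the weak axis: I_min = h·b³/12 with b = 74.2 mm (the shorter side).
I_min = 120×74.2³/12 = 4.085×10^6 mm⁴
I = 4.085×10^6 mm⁴ = 4.085×10^-6 m⁴
Effective length L_e = K·L = 0.5 × 5.70 = 2.850 m
P_cr = π²EI / L_e² = π² × 111×10⁹ × 4.085×10^-6 / 2.850² = 5.510×10^5 N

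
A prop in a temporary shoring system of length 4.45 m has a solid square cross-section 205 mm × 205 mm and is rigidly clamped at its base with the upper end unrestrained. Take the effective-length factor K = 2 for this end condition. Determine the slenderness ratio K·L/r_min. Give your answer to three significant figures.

For a square r = a/√12 = 205/√12 = 59.18 mm
L_e = K·L = 2 × 4.45 m = 8.900 m = 8900.0 mm
λ = L_e / r_min = 8900.0 / 59.18 = 150

λ ≈ 150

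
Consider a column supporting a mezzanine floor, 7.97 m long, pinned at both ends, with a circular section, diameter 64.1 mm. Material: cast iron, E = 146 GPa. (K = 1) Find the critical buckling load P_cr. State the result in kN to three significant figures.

I = πd⁴/64 = π×64.1⁴/64 = 8.287×10^5 mm⁴
I = 8.287×10^5 mm⁴ = 8.287×10^-7 m⁴
Effective length L_e = K·L = 1 × 7.97 = 7.970 m
P_cr = π²EI / L_e² = π² × 146×10⁹ × 8.287×10^-7 / 7.970² = 1.880×10^4 N

P_cr ≈ 18.8 kN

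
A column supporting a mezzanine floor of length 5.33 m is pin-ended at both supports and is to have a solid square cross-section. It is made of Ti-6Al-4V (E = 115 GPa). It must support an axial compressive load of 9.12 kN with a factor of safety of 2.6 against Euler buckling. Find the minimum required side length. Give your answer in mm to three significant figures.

a ≈ 51.7 mm

Required P_cr = n·P = 2.6 × 9.12 = 23.71 kN
L_e = K·L = 1 × 5.33 = 5.330 m
Required I = P_cr·L_e²/(π²E) = 2.371×10^4 × 5.330² / (π² × 1.15×10^11) = 5.935×10^-7 m⁴
I_req = 5.935×10^5 mm⁴
Solid square: I = a⁴/12  ⇒  a = (12I)^(1/4) = (12×5.935×10^5)^(1/4) = 51.7 mm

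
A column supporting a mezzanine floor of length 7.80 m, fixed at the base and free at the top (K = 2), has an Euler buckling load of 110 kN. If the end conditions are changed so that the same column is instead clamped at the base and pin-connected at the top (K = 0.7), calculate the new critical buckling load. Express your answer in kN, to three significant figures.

P_cr ∝ 1/K², so P_cr,new = P_cr,old × (K_old/K_new)² = 110 × (2/0.7)²
= 110 × 8.163 = 898 kN

P_cr ≈ 898 kN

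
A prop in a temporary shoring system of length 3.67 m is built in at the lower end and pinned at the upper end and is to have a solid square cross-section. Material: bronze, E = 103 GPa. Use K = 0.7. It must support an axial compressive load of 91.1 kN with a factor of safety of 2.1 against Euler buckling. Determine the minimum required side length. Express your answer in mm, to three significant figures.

a ≈ 62.1 mm

Required P_cr = n·P = 2.1 × 91.1 = 191.3 kN
L_e = K·L = 0.7 × 3.67 = 2.569 m
Required I = P_cr·L_e²/(π²E) = 1.913×10^5 × 2.569² / (π² × 1.03×10^11) = 1.242×10^-6 m⁴
I_req = 1.242×10^6 mm⁴
Solid square: I = a⁴/12  ⇒  a = (12I)^(1/4) = (12×1.242×10^6)^(1/4) = 62.1 mm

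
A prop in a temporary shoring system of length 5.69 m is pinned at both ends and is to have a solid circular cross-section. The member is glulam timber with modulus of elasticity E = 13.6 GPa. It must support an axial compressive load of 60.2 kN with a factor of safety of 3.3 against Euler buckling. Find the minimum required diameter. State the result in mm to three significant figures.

d ≈ 177 mm

Required P_cr = n·P = 3.3 × 60.2 = 198.7 kN
L_e = K·L = 1 × 5.69 = 5.690 m
Required I = P_cr·L_e²/(π²E) = 1.987×10^5 × 5.690² / (π² × 1.36×10^10) = 4.792×10^-5 m⁴
I_req = 4.792×10^7 mm⁴
Solid circle: I = πd⁴/64  ⇒  d = (64I/π)^(1/4) = (64×4.792×10^7/π)^(1/4) = 177 mm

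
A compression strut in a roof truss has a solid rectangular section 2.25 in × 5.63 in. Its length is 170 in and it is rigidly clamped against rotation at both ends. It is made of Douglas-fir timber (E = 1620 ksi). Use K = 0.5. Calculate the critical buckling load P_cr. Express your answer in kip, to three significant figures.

Buckling occurs about the weak axis: I_min = h·b³/12 with b = 2.25 in (the shorter side).
I_min = 5.63×2.25³/12 = 5.344 in⁴
Effective length L_e = K·L = 0.5 × 170 = 85.00 in
P_cr = π²EI / L_e² = π² × 1620×10³ × 5.344 / 85.00² = 1.183×10^4 lb

P_cr ≈ 11.8 kip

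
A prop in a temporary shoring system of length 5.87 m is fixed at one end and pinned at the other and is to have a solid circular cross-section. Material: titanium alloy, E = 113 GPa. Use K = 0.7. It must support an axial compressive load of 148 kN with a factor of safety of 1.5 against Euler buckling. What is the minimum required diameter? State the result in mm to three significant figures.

Required P_cr = n·P = 1.5 × 148 = 222.0 kN
L_e = K·L = 0.7 × 5.87 = 4.109 m
Required I = P_cr·L_e²/(π²E) = 2.220×10^5 × 4.109² / (π² × 1.13×10^11) = 3.361×10^-6 m⁴
I_req = 3.361×10^6 mm⁴
Solid circle: I = πd⁴/64  ⇒  d = (64I/π)^(1/4) = (64×3.361×10^6/π)^(1/4) = 91.0 mm

d ≈ 91.0 mm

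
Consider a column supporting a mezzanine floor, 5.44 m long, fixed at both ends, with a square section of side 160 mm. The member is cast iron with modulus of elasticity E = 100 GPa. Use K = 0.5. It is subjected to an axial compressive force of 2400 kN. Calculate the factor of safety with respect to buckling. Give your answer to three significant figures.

I = a⁴/12 = 160⁴/12 = 5.461×10^7 mm⁴
I = 5.461×10^7 mm⁴ = 5.461×10^-5 m⁴
Effective length L_e = K·L = 0.5 × 5.44 = 2.720 m
P_cr = π²EI / L_e² = π² × 100×10⁹ × 5.461×10^-5 / 2.720² = 7.286×10^6 N
Factor of safety n = P_cr / P = 7285.5 / 2400 = 3.04

n ≈ 3.04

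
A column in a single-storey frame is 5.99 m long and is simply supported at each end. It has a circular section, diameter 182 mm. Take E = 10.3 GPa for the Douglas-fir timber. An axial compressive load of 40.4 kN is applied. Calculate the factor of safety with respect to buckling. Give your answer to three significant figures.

I = πd⁴/64 = π×182⁴/64 = 5.386×10^7 mm⁴
I = 5.386×10^7 mm⁴ = 5.386×10^-5 m⁴
Effective length L_e = K·L = 1 × 5.99 = 5.990 m
P_cr = π²EI / L_e² = π² × 10.3×10⁹ × 5.386×10^-5 / 5.990² = 1.526×10^5 N
Factor of safety n = P_cr / P = 152.59 / 40.4 = 3.78

n ≈ 3.78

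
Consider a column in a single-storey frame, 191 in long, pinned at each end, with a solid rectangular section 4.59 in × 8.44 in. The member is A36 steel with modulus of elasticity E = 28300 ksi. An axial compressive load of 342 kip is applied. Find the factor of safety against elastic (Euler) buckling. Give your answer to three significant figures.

n ≈ 1.52

Buckling occurs about the weak axis: I_min = h·b³/12 with b = 4.59 in (the shorter side).
I_min = 8.44×4.59³/12 = 68.01 in⁴
Effective length L_e = K·L = 1 × 191 = 191.0 in
P_cr = π²EI / L_e² = π² × 28300×10³ × 68.01 / 191.0² = 5.207×10^5 lb
Factor of safety n = P_cr / P = 520.74 / 342 = 1.52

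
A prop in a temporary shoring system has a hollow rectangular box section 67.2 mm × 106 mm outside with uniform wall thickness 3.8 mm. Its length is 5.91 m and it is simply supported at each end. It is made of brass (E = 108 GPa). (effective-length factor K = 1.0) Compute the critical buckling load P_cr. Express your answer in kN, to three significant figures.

Inner dimensions: h_i = 106 − 2×3.8 = 98.40 mm, b_i = 67.2 − 2×3.8 = 59.60 mm
Weak-axis I_min = (h_o·b_o³ − h_i·b_i³)/12 with b_o = 67.2, b_i = 59.60 mm (shorter outer/inner sides).
I_min = (106×67.2³ − 98.40×59.60³)/12 = 9.446×10^5 mm⁴
I = 9.446×10^5 mm⁴ = 9.446×10^-7 m⁴
Effective length L_e = K·L = 1 × 5.91 = 5.910 m
P_cr = π²EI / L_e² = π² × 108×10⁹ × 9.446×10^-7 / 5.910² = 2.883×10^4 N

P_cr ≈ 28.8 kN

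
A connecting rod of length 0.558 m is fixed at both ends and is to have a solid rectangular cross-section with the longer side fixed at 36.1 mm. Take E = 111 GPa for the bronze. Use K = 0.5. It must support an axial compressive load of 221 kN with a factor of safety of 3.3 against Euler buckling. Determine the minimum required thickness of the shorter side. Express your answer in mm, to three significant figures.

b ≈ 25.8 mm

Required P_cr = n·P = 3.3 × 221 = 729.3 kN
L_e = K·L = 0.5 × 0.558 = 0.2790 m
Required I = P_cr·L_e²/(π²E) = 7.293×10^5 × 0.2790² / (π² × 1.11×10^11) = 5.182×10^-8 m⁴
I_req = 5.182×10^4 mm⁴
Rectangle, weak axis: I_min = h·b³/12 with h = 36.1 mm fixed  ⇒  b = (12I/h)^(1/3) = 25.8 mm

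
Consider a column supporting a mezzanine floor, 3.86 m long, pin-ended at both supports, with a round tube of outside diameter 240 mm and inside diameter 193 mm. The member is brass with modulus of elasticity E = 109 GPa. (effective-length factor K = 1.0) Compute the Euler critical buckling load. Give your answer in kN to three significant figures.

d_o = 240 mm, d_i = 193 mm
I = π(d_o⁴ − d_i⁴)/64 = π(240⁴ − 193.0⁴)/64 = 9.475×10^7 mm⁴
I = 9.475×10^7 mm⁴ = 9.475×10^-5 m⁴
Effective length L_e = K·L = 1 × 3.86 = 3.860 m
P_cr = π²EI / L_e² = π² × 109×10⁹ × 9.475×10^-5 / 3.860² = 6.841×10^6 N

P_cr ≈ 6840 kN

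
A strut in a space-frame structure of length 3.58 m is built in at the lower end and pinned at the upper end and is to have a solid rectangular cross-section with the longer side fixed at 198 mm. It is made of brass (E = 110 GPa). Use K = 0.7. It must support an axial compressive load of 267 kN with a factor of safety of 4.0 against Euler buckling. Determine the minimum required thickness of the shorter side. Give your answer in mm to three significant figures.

b ≈ 72.1 mm

Required P_cr = n·P = 4.0 × 267 = 1068 kN
L_e = K·L = 0.7 × 3.58 = 2.506 m
Required I = P_cr·L_e²/(π²E) = 1.068×10^6 × 2.506² / (π² × 1.10×10^11) = 6.178×10^-6 m⁴
I_req = 6.178×10^6 mm⁴
Rectangle, weak axis: I_min = h·b³/12 with h = 198 mm fixed  ⇒  b = (12I/h)^(1/3) = 72.1 mm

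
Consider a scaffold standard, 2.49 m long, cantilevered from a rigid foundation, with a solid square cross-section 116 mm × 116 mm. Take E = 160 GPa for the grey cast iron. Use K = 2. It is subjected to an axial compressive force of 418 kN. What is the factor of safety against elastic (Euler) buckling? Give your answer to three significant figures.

I = a⁴/12 = 116⁴/12 = 1.509×10^7 mm⁴
I = 1.509×10^7 mm⁴ = 1.509×10^-5 m⁴
Effective length L_e = K·L = 2 × 2.49 = 4.980 m
P_cr = π²EI / L_e² = π² × 160×10⁹ × 1.509×10^-5 / 4.980² = 9.608×10^5 N
Factor of safety n = P_cr / P = 960.75 / 418 = 2.30

n ≈ 2.30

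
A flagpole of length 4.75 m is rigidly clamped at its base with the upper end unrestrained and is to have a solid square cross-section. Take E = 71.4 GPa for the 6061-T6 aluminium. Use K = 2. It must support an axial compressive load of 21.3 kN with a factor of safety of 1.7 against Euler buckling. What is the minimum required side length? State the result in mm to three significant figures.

a ≈ 86.4 mm

Required P_cr = n·P = 1.7 × 21.3 = 36.21 kN
L_e = K·L = 2 × 4.75 = 9.500 m
Required I = P_cr·L_e²/(π²E) = 3.621×10^4 × 9.500² / (π² × 7.14×10^10) = 4.637×10^-6 m⁴
I_req = 4.637×10^6 mm⁴
Solid square: I = a⁴/12  ⇒  a = (12I)^(1/4) = (12×4.637×10^6)^(1/4) = 86.4 mm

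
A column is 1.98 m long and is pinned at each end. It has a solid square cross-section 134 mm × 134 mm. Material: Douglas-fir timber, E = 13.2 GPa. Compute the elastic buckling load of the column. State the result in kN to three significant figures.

P_cr ≈ 893 kN

I = a⁴/12 = 134⁴/12 = 2.687×10^7 mm⁴
I = 2.687×10^7 mm⁴ = 2.687×10^-5 m⁴
Effective length L_e = K·L = 1 × 1.98 = 1.980 m
P_cr = π²EI / L_e² = π² × 13.2×10⁹ × 2.687×10^-5 / 1.980² = 8.929×10^5 N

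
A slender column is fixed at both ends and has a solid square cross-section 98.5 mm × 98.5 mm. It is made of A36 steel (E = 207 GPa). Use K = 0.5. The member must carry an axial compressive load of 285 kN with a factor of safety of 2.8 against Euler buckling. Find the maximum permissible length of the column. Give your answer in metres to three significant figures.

L_max ≈ 8.96 m

I = a⁴/12 = 98.5⁴/12 = 7.844×10^6 mm⁴
I = 7.844×10^-6 m⁴
Required critical load P_cr = n·P = 2.8 × 285 = 798.0 kN = 7.980×10^5 N
From P_cr = π²EI/(K·L)²:  L = (1/K)·√(π²EI/P_cr) = (1/0.5)·√(π²×2.07×10^11×7.844×10^-6/7.980×10^5)
L = 8.96 m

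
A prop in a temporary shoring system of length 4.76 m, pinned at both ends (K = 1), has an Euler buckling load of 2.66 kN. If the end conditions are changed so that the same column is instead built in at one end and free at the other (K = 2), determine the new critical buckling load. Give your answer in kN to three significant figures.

P_cr ∝ 1/K², so P_cr,new = P_cr,old × (K_old/K_new)² = 2.66 × (1/2)²
= 2.66 × 0.2500 = 0.665 kN

P_cr ≈ 0.665 kN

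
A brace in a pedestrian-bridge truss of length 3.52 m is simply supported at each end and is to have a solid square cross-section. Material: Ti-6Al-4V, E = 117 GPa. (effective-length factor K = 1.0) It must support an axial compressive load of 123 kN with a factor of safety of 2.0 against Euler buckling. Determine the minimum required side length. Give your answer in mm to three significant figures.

Required P_cr = n·P = 2.0 × 123 = 246.0 kN
L_e = K·L = 1 × 3.52 = 3.520 m
Required I = P_cr·L_e²/(π²E) = 2.460×10^5 × 3.520² / (π² × 1.17×10^11) = 2.640×10^-6 m⁴
I_req = 2.640×10^6 mm⁴
Solid square: I = a⁴/12  ⇒  a = (12I)^(1/4) = (12×2.640×10^6)^(1/4) = 75.0 mm

a ≈ 75.0 mm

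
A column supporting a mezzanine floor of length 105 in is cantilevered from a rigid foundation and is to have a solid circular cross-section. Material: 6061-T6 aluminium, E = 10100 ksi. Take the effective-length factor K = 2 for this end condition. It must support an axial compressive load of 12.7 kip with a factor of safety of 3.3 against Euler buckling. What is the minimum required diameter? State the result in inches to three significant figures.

Required P_cr = n·P = 3.3 × 12.7 = 41.91 kip
L_e = K·L = 2 × 105 = 210.0 in
Required I = P_cr·L_e²/(π²E) = 4.191×10^4 × 210.0² / (π² × 1.01×10^7) = 18.54 in⁴
Solid circle: I = πd⁴/64  ⇒  d = (64I/π)^(1/4) = (64×18.54/π)^(1/4) = 4.41 in

d ≈ 4.41 in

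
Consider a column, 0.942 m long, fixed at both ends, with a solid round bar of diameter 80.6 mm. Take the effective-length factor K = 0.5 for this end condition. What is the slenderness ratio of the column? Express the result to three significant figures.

λ ≈ 23.4

For a solid circle r = d/4 = 80.6/4 = 20.15 mm
L_e = K·L = 0.5 × 0.942 m = 0.4710 m = 471.00 mm
λ = L_e / r_min = 471.00 / 20.15 = 23.4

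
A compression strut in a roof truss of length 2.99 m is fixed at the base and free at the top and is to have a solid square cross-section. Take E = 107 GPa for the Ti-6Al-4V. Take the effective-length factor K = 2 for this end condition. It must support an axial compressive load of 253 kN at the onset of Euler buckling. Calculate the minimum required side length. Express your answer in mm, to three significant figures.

a ≈ 101 mm

L_e = K·L = 2 × 2.99 = 5.980 m
Required I = P_cr·L_e²/(π²E) = 2.530×10^5 × 5.980² / (π² × 1.07×10^11) = 8.567×10^-6 m⁴
I_req = 8.567×10^6 mm⁴
Solid square: I = a⁴/12  ⇒  a = (12I)^(1/4) = (12×8.567×10^6)^(1/4) = 101 mm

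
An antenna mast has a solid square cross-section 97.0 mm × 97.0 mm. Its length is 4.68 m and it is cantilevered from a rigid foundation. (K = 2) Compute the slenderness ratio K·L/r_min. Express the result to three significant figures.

λ ≈ 334

I = a⁴/12 = 97.0⁴/12 = 7.377×10^6 mm⁴
A = 9.409×10^3 mm²;  r_min = √(I/A) = √(7.377×10^6/9.409×10^3) = 28.00 mm
L_e = K·L = 2 × 4.68 m = 9.360 m = 9360.0 mm
λ = L_e / r_min = 9360.0 / 28.00 = 334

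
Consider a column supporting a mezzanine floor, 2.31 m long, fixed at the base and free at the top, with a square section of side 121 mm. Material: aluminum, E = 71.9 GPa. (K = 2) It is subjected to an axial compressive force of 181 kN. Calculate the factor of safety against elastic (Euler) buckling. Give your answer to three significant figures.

n ≈ 3.28

I = a⁴/12 = 121⁴/12 = 1.786×10^7 mm⁴
I = 1.786×10^7 mm⁴ = 1.786×10^-5 m⁴
Effective length L_e = K·L = 2 × 2.31 = 4.620 m
P_cr = π²EI / L_e² = π² × 71.9×10⁹ × 1.786×10^-5 / 4.620² = 5.939×10^5 N
Factor of safety n = P_cr / P = 593.89 / 181 = 3.28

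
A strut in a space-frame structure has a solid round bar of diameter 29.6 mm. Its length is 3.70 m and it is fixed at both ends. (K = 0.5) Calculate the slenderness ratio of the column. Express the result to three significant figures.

I = πd⁴/64 = π×29.6⁴/64 = 3.768×10^4 mm⁴
A = 688.1 mm²;  r_min = √(I/A) = √(3.768×10^4/688.1) = 7.400 mm
L_e = K·L = 0.5 × 3.70 m = 1.850 m = 1850.0 mm
λ = L_e / r_min = 1850.0 / 7.400 = 250

λ ≈ 250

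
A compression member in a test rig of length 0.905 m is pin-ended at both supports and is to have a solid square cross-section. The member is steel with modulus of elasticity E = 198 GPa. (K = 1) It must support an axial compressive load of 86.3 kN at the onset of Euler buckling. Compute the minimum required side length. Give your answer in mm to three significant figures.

a ≈ 25.7 mm

L_e = K·L = 1 × 0.905 = 0.9050 m
Required I = P_cr·L_e²/(π²E) = 8.630×10^4 × 0.9050² / (π² × 1.98×10^11) = 3.617×10^-8 m⁴
I_req = 3.617×10^4 mm⁴
Solid square: I = a⁴/12  ⇒  a = (12I)^(1/4) = (12×3.617×10^4)^(1/4) = 25.7 mm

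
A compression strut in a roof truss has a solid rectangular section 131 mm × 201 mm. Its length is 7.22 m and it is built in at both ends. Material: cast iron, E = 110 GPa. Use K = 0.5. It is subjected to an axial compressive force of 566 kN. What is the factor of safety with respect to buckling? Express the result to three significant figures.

Buckling occurs about the weak axis: I_min = h·b³/12 with b = 131 mm (the shorter side).
I_min = 201×131³/12 = 3.766×10^7 mm⁴
I = 3.766×10^7 mm⁴ = 3.766×10^-5 m⁴
Effective length L_e = K·L = 0.5 × 7.22 = 3.610 m
P_cr = π²EI / L_e² = π² × 110×10⁹ × 3.766×10^-5 / 3.610² = 3.137×10^6 N
Factor of safety n = P_cr / P = 3136.9 / 566 = 5.54

n ≈ 5.54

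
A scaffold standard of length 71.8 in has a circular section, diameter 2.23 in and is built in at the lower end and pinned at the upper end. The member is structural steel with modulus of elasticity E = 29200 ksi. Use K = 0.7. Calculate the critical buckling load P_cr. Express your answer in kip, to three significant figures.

P_cr ≈ 138 kip

I = πd⁴/64 = π×2.23⁴/64 = 1.214 in⁴
Effective length L_e = K·L = 0.7 × 71.8 = 50.26 in
P_cr = π²EI / L_e² = π² × 29200×10³ × 1.214 / 50.26² = 1.385×10^5 lb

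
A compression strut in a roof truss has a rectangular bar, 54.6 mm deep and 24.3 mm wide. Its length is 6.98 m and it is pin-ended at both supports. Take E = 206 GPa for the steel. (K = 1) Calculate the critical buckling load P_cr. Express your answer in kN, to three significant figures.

Buckling occurs about the weak axis: I_min = h·b³/12 with b = 24.3 mm (the shorter side).
I_min = 54.6×24.3³/12 = 6.529×10^4 mm⁴
I = 6.529×10^4 mm⁴ = 6.529×10^-8 m⁴
Effective length L_e = K·L = 1 × 6.98 = 6.980 m
P_cr = π²EI / L_e² = π² × 206×10⁹ × 6.529×10^-8 / 6.980² = 2.724×10^3 N

P_cr ≈ 2.72 kN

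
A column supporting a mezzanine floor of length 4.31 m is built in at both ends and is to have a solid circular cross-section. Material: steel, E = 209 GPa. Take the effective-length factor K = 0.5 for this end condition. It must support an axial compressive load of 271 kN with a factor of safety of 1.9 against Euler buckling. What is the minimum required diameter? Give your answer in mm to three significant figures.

d ≈ 69.7 mm

Required P_cr = n·P = 1.9 × 271 = 514.9 kN
L_e = K·L = 0.5 × 4.31 = 2.155 m
Required I = P_cr·L_e²/(π²E) = 5.149×10^5 × 2.155² / (π² × 2.09×10^11) = 1.159×10^-6 m⁴
I_req = 1.159×10^6 mm⁴
Solid circle: I = πd⁴/64  ⇒  d = (64I/π)^(1/4) = (64×1.159×10^6/π)^(1/4) = 69.7 mm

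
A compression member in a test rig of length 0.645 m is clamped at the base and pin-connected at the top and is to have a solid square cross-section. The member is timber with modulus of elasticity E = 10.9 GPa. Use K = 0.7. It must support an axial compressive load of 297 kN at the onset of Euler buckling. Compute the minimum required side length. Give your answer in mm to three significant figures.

L_e = K·L = 0.7 × 0.645 = 0.4515 m
Required I = P_cr·L_e²/(π²E) = 2.970×10^5 × 0.4515² / (π² × 1.09×10^10) = 5.628×10^-7 m⁴
I_req = 5.628×10^5 mm⁴
Solid square: I = a⁴/12  ⇒  a = (12I)^(1/4) = (12×5.628×10^5)^(1/4) = 51.0 mm

a ≈ 51.0 mm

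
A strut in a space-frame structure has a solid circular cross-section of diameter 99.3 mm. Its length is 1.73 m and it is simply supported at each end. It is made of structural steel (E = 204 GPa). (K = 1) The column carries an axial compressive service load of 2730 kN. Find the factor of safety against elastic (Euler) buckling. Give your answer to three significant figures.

I = πd⁴/64 = π×99.3⁴/64 = 4.773×10^6 mm⁴
I = 4.773×10^6 mm⁴ = 4.773×10^-6 m⁴
Effective length L_e = K·L = 1 × 1.73 = 1.730 m
P_cr = π²EI / L_e² = π² × 204×10⁹ × 4.773×10^-6 / 1.730² = 3.211×10^6 N
Factor of safety n = P_cr / P = 3210.7 / 2730 = 1.18

n ≈ 1.18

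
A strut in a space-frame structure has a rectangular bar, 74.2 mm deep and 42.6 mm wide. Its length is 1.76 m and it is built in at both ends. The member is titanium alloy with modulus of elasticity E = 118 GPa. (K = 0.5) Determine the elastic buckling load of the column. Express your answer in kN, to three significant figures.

Buckling occurs about the weak axis: I_min = h·b³/12 with b = 42.6 mm (the shorter side).
I_min = 74.2×42.6³/12 = 4.780×10^5 mm⁴
I = 4.780×10^5 mm⁴ = 4.780×10^-7 m⁴
Effective length L_e = K·L = 0.5 × 1.76 = 0.8800 m
P_cr = π²EI / L_e² = π² × 118×10⁹ × 4.780×10^-7 / 0.8800² = 7.189×10^5 N

P_cr ≈ 719 kN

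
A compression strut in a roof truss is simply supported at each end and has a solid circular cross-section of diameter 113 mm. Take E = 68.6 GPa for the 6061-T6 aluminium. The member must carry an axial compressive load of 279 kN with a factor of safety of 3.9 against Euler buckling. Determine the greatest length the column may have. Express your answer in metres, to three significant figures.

L_max ≈ 2.23 m

I = πd⁴/64 = π×113⁴/64 = 8.004×10^6 mm⁴
I = 8.004×10^-6 m⁴
Required critical load P_cr = n·P = 3.9 × 279 = 1088 kN = 1.088×10^6 N
From P_cr = π²EI/(K·L)²:  L = (1/K)·√(π²EI/P_cr) = (1/1)·√(π²×6.86×10^10×8.004×10^-6/1.088×10^6)
L = 2.23 m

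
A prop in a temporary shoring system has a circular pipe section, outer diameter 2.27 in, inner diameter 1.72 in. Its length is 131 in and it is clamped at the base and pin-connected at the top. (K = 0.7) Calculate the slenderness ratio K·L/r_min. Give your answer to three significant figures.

d_o = 2.27 in, d_i = 1.72 in
I = π(d_o⁴ − d_i⁴)/64 = π(2.27⁴ − 1.720⁴)/64 = 0.8738 in⁴
A = 1.724 in²;  r_min = √(I/A) = √(0.8738/1.724) = 0.7120 in
L_e = K·L = 0.7 × 131 = 91.70 in
λ = L_e / r_min = 91.700 / 0.7120 = 129

λ ≈ 129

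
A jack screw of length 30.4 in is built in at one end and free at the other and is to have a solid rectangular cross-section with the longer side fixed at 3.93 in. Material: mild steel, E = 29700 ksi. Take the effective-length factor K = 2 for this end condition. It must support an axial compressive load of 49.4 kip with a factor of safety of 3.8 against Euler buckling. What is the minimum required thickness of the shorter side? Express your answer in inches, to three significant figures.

Required P_cr = n·P = 3.8 × 49.4 = 187.7 kip
L_e = K·L = 2 × 30.4 = 60.80 in
Required I = P_cr·L_e²/(π²E) = 1.877×10^5 × 60.80² / (π² × 2.97×10^7) = 2.367 in⁴
Rectangle, weak axis: I_min = h·b³/12 with h = 3.93 in fixed  ⇒  b = (12I/h)^(1/3) = 1.93 in

b ≈ 1.93 in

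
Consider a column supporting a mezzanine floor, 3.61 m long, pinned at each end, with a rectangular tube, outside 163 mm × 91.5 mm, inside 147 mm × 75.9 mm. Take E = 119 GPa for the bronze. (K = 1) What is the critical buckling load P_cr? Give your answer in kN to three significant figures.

P_cr ≈ 455 kN

Weak-axis I_min = (h_o·b_o³ − h_i·b_i³)/12 with b_o = 91.5, b_i = 75.90 mm (shorter outer/inner sides).
I_min = (163×91.5³ − 147.0×75.90³)/12 = 5.049×10^6 mm⁴
I = 5.049×10^6 mm⁴ = 5.049×10^-6 m⁴
Effective length L_e = K·L = 1 × 3.61 = 3.610 m
P_cr = π²EI / L_e² = π² × 119×10⁹ × 5.049×10^-6 / 3.610² = 4.551×10^5 N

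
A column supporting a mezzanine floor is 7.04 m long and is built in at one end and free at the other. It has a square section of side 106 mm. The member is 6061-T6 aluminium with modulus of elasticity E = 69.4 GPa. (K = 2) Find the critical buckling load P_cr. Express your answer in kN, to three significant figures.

P_cr ≈ 36.3 kN

I = a⁴/12 = 106⁴/12 = 1.052×10^7 mm⁴
I = 1.052×10^7 mm⁴ = 1.052×10^-5 m⁴
Effective length L_e = K·L = 2 × 7.04 = 14.08 m
P_cr = π²EI / L_e² = π² × 69.4×10⁹ × 1.052×10^-5 / 14.08² = 3.635×10^4 N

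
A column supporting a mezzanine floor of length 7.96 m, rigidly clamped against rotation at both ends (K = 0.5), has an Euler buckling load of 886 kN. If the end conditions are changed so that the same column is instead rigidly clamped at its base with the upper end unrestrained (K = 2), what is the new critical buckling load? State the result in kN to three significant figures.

P_cr ≈ 55.4 kN

P_cr ∝ 1/K², so P_cr,new = P_cr,old × (K_old/K_new)² = 886 × (0.5/2)²
= 886 × 0.06250 = 55.4 kN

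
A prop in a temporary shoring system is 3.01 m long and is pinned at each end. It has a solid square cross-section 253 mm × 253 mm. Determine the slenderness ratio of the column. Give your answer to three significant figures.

For a square r = a/√12 = 253/√12 = 73.03 mm
L_e = K·L = 1 × 3.01 m = 3.010 m = 3010.0 mm
λ = L_e / r_min = 3010.0 / 73.03 = 41.2

λ ≈ 41.2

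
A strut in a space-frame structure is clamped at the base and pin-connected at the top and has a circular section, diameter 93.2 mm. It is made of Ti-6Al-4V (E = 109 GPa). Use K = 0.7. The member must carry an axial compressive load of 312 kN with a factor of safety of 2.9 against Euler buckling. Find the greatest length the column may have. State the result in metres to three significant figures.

I = πd⁴/64 = π×93.2⁴/64 = 3.704×10^6 mm⁴
I = 3.704×10^-6 m⁴
Required critical load P_cr = n·P = 2.9 × 312 = 904.8 kN = 9.048×10^5 N
From P_cr = π²EI/(K·L)²:  L = (1/K)·√(π²EI/P_cr) = (1/0.7)·√(π²×1.09×10^11×3.704×10^-6/9.048×10^5)
L = 3.00 m

L_max ≈ 3.00 m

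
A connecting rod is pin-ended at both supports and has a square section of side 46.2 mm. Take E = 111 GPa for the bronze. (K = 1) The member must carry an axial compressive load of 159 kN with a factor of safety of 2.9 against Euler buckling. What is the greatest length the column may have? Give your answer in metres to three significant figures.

L_max ≈ 0.950 m

I = a⁴/12 = 46.2⁴/12 = 3.797×10^5 mm⁴
I = 3.797×10^-7 m⁴
Required critical load P_cr = n·P = 2.9 × 159 = 461.1 kN = 4.611×10^5 N
From P_cr = π²EI/(K·L)²:  L = (1/K)·√(π²EI/P_cr) = (1/1)·√(π²×1.11×10^11×3.797×10^-7/4.611×10^5)
L = 0.950 m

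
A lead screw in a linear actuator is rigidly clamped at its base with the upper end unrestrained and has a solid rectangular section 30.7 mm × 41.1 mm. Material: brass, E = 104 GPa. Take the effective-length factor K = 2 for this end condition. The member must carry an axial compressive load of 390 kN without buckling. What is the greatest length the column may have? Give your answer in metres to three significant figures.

L_max ≈ 0.255 m

Buckling occurs about the weak axis: I_min = h·b³/12 with b = 30.7 mm (the shorter side).
I_min = 41.1×30.7³/12 = 9.910×10^4 mm⁴
I = 9.910×10^-8 m⁴
At the buckling limit P_cr = P = 3.900×10^5 N
From P_cr = π²EI/(K·L)²:  L = (1/K)·√(π²EI/P_cr) = (1/2)·√(π²×1.04×10^11×9.910×10^-8/3.900×10^5)
L = 0.255 m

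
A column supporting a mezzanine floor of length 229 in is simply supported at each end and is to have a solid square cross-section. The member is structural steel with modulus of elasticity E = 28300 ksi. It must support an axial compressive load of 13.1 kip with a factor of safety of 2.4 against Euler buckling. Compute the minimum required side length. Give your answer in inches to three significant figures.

Required P_cr = n·P = 2.4 × 13.1 = 31.44 kip
L_e = K·L = 1 × 229 = 229.0 in
Required I = P_cr·L_e²/(π²E) = 3.144×10^4 × 229.0² / (π² × 2.83×10^7) = 5.903 in⁴
Solid square: I = a⁴/12  ⇒  a = (12I)^(1/4) = (12×5.903)^(1/4) = 2.90 in

a ≈ 2.90 in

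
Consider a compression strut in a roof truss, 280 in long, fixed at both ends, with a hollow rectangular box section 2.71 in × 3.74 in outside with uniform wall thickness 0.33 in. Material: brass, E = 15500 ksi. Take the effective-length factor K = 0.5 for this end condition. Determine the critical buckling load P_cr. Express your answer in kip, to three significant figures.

P_cr ≈ 31.2 kip

Inner dimensions: h_i = 3.74 − 2×0.33 = 3.080 in, b_i = 2.71 − 2×0.33 = 2.050 in
Weak-axis I_min = (h_o·b_o³ − h_i·b_i³)/12 with b_o = 2.71, b_i = 2.050 in (shorter outer/inner sides).
I_min = (3.74×2.71³ − 3.080×2.050³)/12 = 3.992 in⁴
Effective length L_e = K·L = 0.5 × 280 = 140.0 in
P_cr = π²EI / L_e² = π² × 15500×10³ × 3.992 / 140.0² = 3.116×10^4 lb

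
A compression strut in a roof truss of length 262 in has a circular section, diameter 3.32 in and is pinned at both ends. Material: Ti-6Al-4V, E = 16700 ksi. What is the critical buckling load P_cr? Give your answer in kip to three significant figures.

P_cr ≈ 14.3 kip

I = πd⁴/64 = π×3.32⁴/64 = 5.964 in⁴
Effective length L_e = K·L = 1 × 262 = 262.0 in
P_cr = π²EI / L_e² = π² × 16700×10³ × 5.964 / 262.0² = 1.432×10^4 lb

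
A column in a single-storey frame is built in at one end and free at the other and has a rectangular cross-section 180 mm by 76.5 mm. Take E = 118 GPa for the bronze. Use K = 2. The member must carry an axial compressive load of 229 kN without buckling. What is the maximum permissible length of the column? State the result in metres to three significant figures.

L_max ≈ 2.92 m

Buckling occurs about the weak axis: I_min = h·b³/12 with b = 76.5 mm (the shorter side).
I_min = 180×76.5³/12 = 6.715×10^6 mm⁴
I = 6.715×10^-6 m⁴
At the buckling limit P_cr = P = 2.290×10^5 N
From P_cr = π²EI/(K·L)²:  L = (1/K)·√(π²EI/P_cr) = (1/2)·√(π²×1.18×10^11×6.715×10^-6/2.290×10^5)
L = 2.92 m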